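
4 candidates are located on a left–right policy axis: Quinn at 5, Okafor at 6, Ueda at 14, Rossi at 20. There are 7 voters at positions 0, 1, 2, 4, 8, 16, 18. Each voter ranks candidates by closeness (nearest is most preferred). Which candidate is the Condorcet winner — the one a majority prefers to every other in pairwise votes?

Quinn

With single-peaked preferences on a line, the Condorcet winner is the candidate closest to the median voter.
The median voter (position 4) is closest to Quinn at 5.
Check: Quinn vs Ueda — voters closer to Quinn: 5 of 7.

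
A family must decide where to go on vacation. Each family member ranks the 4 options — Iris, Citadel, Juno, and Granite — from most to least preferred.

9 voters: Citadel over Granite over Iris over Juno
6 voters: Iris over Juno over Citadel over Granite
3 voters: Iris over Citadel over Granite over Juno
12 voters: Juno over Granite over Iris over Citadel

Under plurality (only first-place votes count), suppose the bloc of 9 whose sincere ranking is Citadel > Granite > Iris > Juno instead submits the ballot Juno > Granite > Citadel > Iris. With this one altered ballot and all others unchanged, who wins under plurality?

Juno

First-place totals with the altered ballot: Iris 9, Citadel 0, Juno 21, Granite 0.
The winner is unchanged: still Juno.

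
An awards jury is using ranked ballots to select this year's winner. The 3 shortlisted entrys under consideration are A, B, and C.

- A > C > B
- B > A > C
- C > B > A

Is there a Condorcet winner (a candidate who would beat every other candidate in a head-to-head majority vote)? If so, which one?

Head-to-head results (3 voters total):
A vs B: B wins 2–1.
A vs C: A wins 2–1.
B vs C: C wins 2–1.
No candidate beats all others: A beats C beats B beats A, a majority cycle.

There is no Condorcet winner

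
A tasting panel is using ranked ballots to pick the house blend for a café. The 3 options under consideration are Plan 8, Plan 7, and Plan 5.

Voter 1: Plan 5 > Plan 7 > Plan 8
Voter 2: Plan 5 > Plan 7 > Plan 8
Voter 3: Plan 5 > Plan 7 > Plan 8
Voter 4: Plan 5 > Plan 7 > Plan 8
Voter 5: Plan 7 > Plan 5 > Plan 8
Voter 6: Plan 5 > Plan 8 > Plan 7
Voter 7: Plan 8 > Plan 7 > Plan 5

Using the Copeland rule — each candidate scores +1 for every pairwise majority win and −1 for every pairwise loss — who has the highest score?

Pairwise results:
  Plan 8 vs Plan 7: Plan 7 wins 5–2.
  Plan 8 vs Plan 5: Plan 5 wins 6–1.
  Plan 7 vs Plan 5: Plan 5 wins 5–2.
Copeland scores (wins − losses):
  Plan 8: 0 − 2 = -2
  Plan 7: 1 − 1 = 0
  Plan 5: 2 − 0 = 2
Plan 5 has the best Copeland score.

Plan 5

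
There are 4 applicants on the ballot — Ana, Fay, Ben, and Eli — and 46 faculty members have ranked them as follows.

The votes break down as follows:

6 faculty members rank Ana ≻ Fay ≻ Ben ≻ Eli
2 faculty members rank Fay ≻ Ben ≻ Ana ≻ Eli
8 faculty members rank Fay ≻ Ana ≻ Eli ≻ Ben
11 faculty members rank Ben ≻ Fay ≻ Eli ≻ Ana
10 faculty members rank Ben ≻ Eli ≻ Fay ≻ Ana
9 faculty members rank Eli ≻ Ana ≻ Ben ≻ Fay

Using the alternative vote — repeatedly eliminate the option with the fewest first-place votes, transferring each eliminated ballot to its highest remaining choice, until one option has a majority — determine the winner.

Ben

Round 1: Ben 21, Fay 10, Eli 9, Ana 6. Ana has the fewest and is eliminated.
Round 2: Ben 21, Fay 16, Eli 9. Eli has the fewest and is eliminated.
Round 3: Ben 30, Fay 16. Ben has a majority.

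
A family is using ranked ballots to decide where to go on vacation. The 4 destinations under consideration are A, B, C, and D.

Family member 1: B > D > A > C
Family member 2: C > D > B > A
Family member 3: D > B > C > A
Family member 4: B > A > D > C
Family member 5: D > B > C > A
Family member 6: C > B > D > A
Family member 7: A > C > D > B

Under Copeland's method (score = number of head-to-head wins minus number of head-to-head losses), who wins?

Pairwise results:
  A vs B: B wins 6–1.
  A vs C: C wins 4–3.
  A vs D: D wins 5–2.
  B vs C: B wins 4–3.
  B vs D: D wins 4–3.
  C vs D: D wins 4–3.
Copeland scores (wins − losses):
  A: 0 − 3 = -3
  B: 2 − 1 = 1
  C: 1 − 2 = -1
  D: 3 − 0 = 3
D has the best Copeland score.

D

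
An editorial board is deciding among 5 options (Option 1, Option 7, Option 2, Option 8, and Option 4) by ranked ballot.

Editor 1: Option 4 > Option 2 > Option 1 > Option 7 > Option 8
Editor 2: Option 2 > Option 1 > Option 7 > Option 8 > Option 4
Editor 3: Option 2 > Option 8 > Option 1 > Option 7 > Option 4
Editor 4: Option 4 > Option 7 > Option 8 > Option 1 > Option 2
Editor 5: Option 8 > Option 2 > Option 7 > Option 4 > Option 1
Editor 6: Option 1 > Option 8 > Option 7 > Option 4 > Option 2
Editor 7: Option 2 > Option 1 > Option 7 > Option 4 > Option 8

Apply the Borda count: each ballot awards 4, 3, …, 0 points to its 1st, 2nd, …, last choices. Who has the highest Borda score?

Option 2

Borda scores:
  Option 1: 2 + 3 + 2 + 1 + 0 + 4 + 3 = 15
  Option 7: 1 + 2 + 1 + 3 + 2 + 2 + 2 = 13
  Option 2: 3 + 4 + 4 + 0 + 3 + 0 + 4 = 18
  Option 8: 0 + 1 + 3 + 2 + 4 + 3 + 0 = 13
  Option 4: 4 + 0 + 0 + 4 + 1 + 1 + 1 = 11
Option 2 has the highest total.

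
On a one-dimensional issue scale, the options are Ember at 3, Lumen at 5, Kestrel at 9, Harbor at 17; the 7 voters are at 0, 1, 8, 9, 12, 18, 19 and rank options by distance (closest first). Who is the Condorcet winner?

Kestrel

With single-peaked preferences on a line, the Condorcet winner is the candidate closest to the median voter.
The median voter (position 9) is closest to Kestrel at 9.
Check: Kestrel vs Lumen — voters closer to Kestrel: 5 of 7.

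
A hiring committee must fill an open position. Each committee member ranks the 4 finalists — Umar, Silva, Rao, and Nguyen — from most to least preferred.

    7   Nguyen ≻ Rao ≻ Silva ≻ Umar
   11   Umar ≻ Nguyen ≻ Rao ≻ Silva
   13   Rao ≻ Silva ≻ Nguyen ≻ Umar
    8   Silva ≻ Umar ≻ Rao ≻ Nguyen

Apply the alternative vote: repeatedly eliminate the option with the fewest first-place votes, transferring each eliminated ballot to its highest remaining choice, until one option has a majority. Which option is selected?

Round 1: Rao 13, Umar 11, Silva 8, Nguyen 7. Nguyen has the fewest and is eliminated.
Round 2: Rao 20, Umar 11, Silva 8. Rao has a majority.

Rao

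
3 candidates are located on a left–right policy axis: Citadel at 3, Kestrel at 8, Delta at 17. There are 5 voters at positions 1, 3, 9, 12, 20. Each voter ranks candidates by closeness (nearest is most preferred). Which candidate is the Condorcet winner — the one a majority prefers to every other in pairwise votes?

Kestrel

With single-peaked preferences on a line, the Condorcet winner is the candidate closest to the median voter.
The median voter (position 9) is closest to Kestrel at 8.
Check: Kestrel vs Citadel — voters closer to Kestrel: 3 of 5.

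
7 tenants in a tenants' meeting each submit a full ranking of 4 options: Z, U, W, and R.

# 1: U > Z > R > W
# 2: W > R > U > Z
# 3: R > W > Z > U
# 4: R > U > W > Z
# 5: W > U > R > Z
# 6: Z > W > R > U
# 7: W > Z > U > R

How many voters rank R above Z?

Ballots ranking R above Z: 4.
Ballots ranking Z above R: 3.
So 4 of 7 voters prefer R to Z.

4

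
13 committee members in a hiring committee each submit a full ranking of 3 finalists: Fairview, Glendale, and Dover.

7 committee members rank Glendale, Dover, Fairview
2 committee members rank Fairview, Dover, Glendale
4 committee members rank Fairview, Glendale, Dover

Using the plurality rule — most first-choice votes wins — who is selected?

First-place vote totals:
  Fairview: 6
  Glendale: 7
  Dover: 0
Glendale has the most first-place votes.

Glendale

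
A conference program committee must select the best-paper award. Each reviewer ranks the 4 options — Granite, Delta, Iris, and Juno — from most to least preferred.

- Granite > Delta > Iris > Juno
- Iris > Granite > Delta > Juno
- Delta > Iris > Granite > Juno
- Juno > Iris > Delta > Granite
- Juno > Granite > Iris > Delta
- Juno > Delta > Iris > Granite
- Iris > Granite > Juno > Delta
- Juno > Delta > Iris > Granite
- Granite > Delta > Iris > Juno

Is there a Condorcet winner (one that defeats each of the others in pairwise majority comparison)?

Head-to-head results (9 voters total):
Granite vs Delta: Granite wins 5–4.
Granite vs Iris: Iris wins 6–3.
Granite vs Juno: Granite wins 5–4.
Delta vs Iris: Delta wins 5–4.
Delta vs Juno: Juno wins 5–4.
Iris vs Juno: Iris wins 5–4.
No candidate beats all others: Granite beats Delta beats Iris beats Granite, a majority cycle.

No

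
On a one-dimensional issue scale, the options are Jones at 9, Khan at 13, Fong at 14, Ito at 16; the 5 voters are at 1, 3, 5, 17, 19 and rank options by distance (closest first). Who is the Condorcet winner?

With single-peaked preferences on a line, the Condorcet winner is the candidate closest to the median voter.
The median voter (position 5) is closest to Jones at 9.
Check: Jones vs Ito — voters closer to Jones: 3 of 5.

Jones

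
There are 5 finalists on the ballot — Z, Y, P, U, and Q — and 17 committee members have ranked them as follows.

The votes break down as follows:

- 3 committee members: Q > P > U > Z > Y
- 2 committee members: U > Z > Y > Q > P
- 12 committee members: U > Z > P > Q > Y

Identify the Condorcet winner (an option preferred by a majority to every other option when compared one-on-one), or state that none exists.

U

Head-to-head results (17 voters total):
Z vs Y: Z wins 17–0.
Z vs P: Z wins 14–3.
Z vs U: U wins 17–0.
Z vs Q: Z wins 14–3.
Y vs P: P wins 15–2.
Y vs U: U wins 17–0.
Y vs Q: Q wins 15–2.
P vs U: U wins 14–3.
P vs Q: P wins 12–5.
U vs Q: U wins 14–3.
U beats each rival — Z (17–0), Y (17–0), P (14–3), Q (14–3) — so U is the Condorcet winner.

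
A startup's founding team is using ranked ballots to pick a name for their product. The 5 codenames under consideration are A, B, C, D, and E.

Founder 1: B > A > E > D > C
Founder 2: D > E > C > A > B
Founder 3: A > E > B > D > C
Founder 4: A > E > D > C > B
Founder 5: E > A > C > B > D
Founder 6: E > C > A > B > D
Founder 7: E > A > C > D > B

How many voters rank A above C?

Ballots ranking A above C: 5.
Ballots ranking C above A: 2.
So 5 of 7 voters prefer A to C.

5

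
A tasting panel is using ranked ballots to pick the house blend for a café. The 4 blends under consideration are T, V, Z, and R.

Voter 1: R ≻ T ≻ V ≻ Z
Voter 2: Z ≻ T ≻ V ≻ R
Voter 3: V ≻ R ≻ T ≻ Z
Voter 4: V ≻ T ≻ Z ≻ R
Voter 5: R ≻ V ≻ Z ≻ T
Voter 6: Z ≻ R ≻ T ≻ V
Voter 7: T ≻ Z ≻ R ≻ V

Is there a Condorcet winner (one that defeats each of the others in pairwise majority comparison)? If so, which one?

Head-to-head results (7 voters total):
T vs V: T wins 4–3.
T vs Z: T wins 4–3.
T vs R: R wins 4–3.
V vs Z: V wins 4–3.
V vs R: R wins 4–3.
Z vs R: Z wins 4–3.
No candidate beats all others: T beats Z beats R beats T, a majority cycle.

None — there is no Condorcet winner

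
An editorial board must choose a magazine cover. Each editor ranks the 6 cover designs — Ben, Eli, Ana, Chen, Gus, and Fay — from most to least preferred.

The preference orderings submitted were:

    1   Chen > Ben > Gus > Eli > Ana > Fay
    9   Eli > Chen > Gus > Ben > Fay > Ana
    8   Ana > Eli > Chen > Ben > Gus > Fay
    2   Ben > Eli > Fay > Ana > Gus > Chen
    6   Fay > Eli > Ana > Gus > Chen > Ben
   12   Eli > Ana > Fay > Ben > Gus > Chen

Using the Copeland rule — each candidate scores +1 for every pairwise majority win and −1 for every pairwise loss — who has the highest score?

Pairwise results:
  Ben vs Eli: Eli wins 35–3.
  Ben vs Ana: Ana wins 26–12.
  Ben vs Chen: Chen wins 24–14.
  Ben vs Gus: Ben wins 23–15.
  Ben vs Fay: Ben wins 20–18.
  Eli vs Ana: Eli wins 30–8.
  Eli vs Chen: Eli wins 37–1.
  Eli vs Gus: Eli wins 37–1.
  Eli vs Fay: Eli wins 32–6.
  Ana vs Chen: Ana wins 28–10.
  Ana vs Gus: Ana wins 28–10.
  Ana vs Fay: Ana wins 21–17.
  Chen vs Gus: Gus wins 20–18.
  Chen vs Fay: Fay wins 20–18.
  Gus vs Fay: Fay wins 20–18.
Copeland scores (wins − losses):
  Ben: 2 − 3 = -1
  Eli: 5 − 0 = 5
  Ana: 4 − 1 = 3
  Chen: 1 − 4 = -3
  Gus: 1 − 4 = -3
  Fay: 2 − 3 = -1
Eli has the best Copeland score.

Eli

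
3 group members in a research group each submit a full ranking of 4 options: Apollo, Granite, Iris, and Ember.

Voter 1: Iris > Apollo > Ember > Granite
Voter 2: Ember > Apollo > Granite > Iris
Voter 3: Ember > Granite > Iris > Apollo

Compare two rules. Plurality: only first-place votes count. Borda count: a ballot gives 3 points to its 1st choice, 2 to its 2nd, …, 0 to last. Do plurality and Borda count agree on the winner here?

Plurality first-place counts: Apollo 0, Granite 0, Iris 1, Ember 2 → Ember.
Borda totals: Apollo 4, Granite 3, Iris 4, Ember 7 → Ember.
The two rules agree on Ember.

Yes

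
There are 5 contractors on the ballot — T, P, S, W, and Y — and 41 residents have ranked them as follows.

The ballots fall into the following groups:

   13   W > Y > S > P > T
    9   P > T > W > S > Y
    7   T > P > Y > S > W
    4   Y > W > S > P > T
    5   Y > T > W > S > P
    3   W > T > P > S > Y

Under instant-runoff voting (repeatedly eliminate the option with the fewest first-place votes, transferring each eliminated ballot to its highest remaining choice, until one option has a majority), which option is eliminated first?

Round 1: W 16, P 9, Y 9, T 7, S 0. S has the fewest and is eliminated.
Round 2: W 16, P 9, Y 9, T 7. T has the fewest and is eliminated.
Round 3: P 16, W 16, Y 9. Y has the fewest and is eliminated.
Round 4: W 25, P 16. W has a majority.

S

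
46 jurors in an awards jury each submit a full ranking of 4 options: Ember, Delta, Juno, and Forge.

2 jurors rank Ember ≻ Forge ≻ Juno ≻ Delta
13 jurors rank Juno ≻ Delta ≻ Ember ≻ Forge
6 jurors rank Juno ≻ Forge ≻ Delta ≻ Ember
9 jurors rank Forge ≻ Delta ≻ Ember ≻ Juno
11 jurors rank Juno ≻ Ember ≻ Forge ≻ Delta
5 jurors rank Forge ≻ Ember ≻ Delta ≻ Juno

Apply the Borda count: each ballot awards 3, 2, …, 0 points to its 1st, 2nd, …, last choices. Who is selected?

Borda scores:
  Ember: 2·3 + 13·1 + 6·0 + 9·1 + 11·2 + 5·2 = 60
  Delta: 2·0 + 13·2 + 6·1 + 9·2 + 11·0 + 5·1 = 55
  Juno: 2·1 + 13·3 + 6·3 + 9·0 + 11·3 + 5·0 = 92
  Forge: 2·2 + 13·0 + 6·2 + 9·3 + 11·1 + 5·3 = 69
Juno has the highest total.

Juno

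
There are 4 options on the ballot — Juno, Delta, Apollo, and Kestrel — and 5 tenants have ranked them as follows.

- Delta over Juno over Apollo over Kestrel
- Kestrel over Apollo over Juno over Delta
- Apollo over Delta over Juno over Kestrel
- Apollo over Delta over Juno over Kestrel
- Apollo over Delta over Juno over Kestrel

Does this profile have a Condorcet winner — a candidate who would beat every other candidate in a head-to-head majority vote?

Head-to-head results (5 voters total):
Juno vs Delta: Delta wins 4–1.
Juno vs Apollo: Apollo wins 4–1.
Juno vs Kestrel: Juno wins 4–1.
Delta vs Apollo: Apollo wins 4–1.
Delta vs Kestrel: Delta wins 4–1.
Apollo vs Kestrel: Apollo wins 4–1.
Apollo beats each rival — Juno (4–1), Delta (4–1), Kestrel (4–1) — so Apollo is the Condorcet winner.

Yes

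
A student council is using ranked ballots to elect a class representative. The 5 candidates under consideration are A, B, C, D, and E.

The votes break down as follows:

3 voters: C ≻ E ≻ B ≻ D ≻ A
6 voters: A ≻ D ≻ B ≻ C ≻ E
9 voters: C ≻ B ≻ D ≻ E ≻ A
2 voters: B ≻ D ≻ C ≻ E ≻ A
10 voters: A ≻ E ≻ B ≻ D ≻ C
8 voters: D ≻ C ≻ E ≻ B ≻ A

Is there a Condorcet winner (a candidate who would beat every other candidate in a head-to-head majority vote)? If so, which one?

No Condorcet winner

Head-to-head results (38 voters total):
A vs B: B wins 22–16.
A vs C: C wins 22–16.
A vs D: D wins 22–16.
A vs E: E wins 22–16.
B vs C: C wins 20–18.
B vs D: B wins 24–14.
B vs E: E wins 21–17.
C vs D: D wins 26–12.
C vs E: C wins 28–10.
D vs E: D wins 25–13.
No candidate beats all others: B beats D beats C beats B, a majority cycle.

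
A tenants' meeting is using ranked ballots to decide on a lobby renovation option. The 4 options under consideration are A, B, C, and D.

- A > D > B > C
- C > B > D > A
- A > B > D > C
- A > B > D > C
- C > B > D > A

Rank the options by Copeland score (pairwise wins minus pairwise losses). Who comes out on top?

A

Pairwise results:
  A vs B: A wins 3–2.
  A vs C: A wins 3–2.
  A vs D: A wins 3–2.
  B vs C: B wins 3–2.
  B vs D: B wins 4–1.
  C vs D: D wins 3–2.
Copeland scores (wins − losses):
  A: 3 − 0 = 3
  B: 2 − 1 = 1
  C: 0 − 3 = -3
  D: 1 − 2 = -1
A has the best Copeland score.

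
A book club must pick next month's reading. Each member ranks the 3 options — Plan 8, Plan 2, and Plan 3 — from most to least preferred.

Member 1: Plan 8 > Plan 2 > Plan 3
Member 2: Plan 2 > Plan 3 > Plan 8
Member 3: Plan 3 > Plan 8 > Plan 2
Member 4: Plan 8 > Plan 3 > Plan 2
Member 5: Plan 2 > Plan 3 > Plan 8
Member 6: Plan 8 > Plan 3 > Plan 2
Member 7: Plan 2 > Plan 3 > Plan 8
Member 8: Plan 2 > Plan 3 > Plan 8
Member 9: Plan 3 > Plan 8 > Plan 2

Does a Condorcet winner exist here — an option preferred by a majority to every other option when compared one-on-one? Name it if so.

Head-to-head results (9 voters total):
Plan 8 vs Plan 2: Plan 8 wins 5–4.
Plan 8 vs Plan 3: Plan 3 wins 6–3.
Plan 2 vs Plan 3: Plan 2 wins 5–4.
No candidate beats all others: Plan 8 beats Plan 2 beats Plan 3 beats Plan 8, a majority cycle.

None — there is no Condorcet winner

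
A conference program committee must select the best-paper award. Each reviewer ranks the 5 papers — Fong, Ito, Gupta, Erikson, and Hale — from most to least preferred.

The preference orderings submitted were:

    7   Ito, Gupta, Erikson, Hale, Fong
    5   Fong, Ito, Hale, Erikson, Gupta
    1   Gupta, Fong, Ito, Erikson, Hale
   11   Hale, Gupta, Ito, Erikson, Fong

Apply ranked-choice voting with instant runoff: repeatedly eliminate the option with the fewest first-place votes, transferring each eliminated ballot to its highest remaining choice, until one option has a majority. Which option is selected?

Ito

Round 1: Hale 11, Ito 7, Fong 5, Gupta 1, Erikson 0. Erikson has the fewest and is eliminated.
Round 2: Hale 11, Ito 7, Fong 5, Gupta 1. Gupta has the fewest and is eliminated.
Round 3: Hale 11, Ito 7, Fong 6. Fong has the fewest and is eliminated.
Round 4: Ito 13, Hale 11. Ito has a majority.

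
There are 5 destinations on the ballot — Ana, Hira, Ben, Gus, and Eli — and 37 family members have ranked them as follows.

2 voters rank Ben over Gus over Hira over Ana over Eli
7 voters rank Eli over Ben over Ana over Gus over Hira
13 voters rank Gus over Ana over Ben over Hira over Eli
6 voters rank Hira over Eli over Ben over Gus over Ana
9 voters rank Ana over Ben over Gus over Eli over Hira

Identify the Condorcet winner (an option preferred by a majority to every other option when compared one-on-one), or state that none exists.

Head-to-head results (37 voters total):
Ana vs Hira: Ana wins 29–8.
Ana vs Ben: Ana wins 22–15.
Ana vs Gus: Gus wins 21–16.
Ana vs Eli: Ana wins 24–13.
Hira vs Ben: Ben wins 31–6.
Hira vs Gus: Gus wins 31–6.
Hira vs Eli: Hira wins 21–16.
Ben vs Gus: Ben wins 24–13.
Ben vs Eli: Ben wins 24–13.
Gus vs Eli: Gus wins 24–13.
No candidate beats all others: Ana beats Ben beats Gus beats Ana, a majority cycle.

There is no Condorcet winner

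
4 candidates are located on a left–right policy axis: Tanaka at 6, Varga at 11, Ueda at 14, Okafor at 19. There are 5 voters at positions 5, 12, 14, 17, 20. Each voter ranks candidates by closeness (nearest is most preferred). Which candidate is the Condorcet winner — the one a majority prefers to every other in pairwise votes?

Ueda

With single-peaked preferences on a line, the Condorcet winner is the candidate closest to the median voter.
The median voter (position 14) is closest to Ueda at 14.
Check: Ueda vs Okafor — voters closer to Ueda: 3 of 5.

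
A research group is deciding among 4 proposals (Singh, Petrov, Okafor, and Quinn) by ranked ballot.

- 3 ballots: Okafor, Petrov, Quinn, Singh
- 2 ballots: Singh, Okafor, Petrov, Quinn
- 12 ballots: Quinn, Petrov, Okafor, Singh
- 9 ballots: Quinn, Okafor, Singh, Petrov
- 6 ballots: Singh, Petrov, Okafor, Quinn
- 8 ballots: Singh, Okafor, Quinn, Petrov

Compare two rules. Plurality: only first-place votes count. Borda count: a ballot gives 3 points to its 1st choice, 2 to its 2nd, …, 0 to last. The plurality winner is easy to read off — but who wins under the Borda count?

Quinn

Plurality first-place counts: Singh 16, Petrov 0, Okafor 3, Quinn 21 → Quinn.
Borda totals: Singh 57, Petrov 44, Okafor 65, Quinn 74 → Quinn.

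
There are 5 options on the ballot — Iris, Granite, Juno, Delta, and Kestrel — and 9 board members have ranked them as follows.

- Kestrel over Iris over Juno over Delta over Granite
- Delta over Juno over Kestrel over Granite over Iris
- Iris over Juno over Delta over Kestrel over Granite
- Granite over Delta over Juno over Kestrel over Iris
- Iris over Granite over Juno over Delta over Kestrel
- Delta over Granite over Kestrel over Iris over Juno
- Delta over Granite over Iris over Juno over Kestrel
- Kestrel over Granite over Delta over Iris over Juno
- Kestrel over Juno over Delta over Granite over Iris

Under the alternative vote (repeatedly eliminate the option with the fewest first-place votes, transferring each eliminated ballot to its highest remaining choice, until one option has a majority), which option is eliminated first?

Juno

Round 1: Delta 3, Kestrel 3, Iris 2, Granite 1, Juno 0. Juno has the fewest and is eliminated.
Round 2: Delta 3, Kestrel 3, Iris 2, Granite 1. Granite has the fewest and is eliminated.
Round 3: Delta 4, Kestrel 3, Iris 2. Iris has the fewest and is eliminated.
Round 4: Delta 6, Kestrel 3. Delta has a majority.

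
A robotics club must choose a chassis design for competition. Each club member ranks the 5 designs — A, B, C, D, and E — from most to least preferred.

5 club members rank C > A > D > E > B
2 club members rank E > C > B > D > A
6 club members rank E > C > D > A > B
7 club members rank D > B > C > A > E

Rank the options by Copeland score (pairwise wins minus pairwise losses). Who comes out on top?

C

Pairwise results:
  A vs B: A wins 11–9.
  A vs C: C wins 20–0.
  A vs D: D wins 15–5.
  A vs E: A wins 12–8.
  B vs C: C wins 13–7.
  B vs D: D wins 18–2.
  B vs E: E wins 13–7.
  C vs D: C wins 13–7.
  C vs E: C wins 12–8.
  D vs E: D wins 12–8.
Copeland scores (wins − losses):
  A: 2 − 2 = 0
  B: 0 − 4 = -4
  C: 4 − 0 = 4
  D: 3 − 1 = 2
  E: 1 − 3 = -2
C has the best Copeland score.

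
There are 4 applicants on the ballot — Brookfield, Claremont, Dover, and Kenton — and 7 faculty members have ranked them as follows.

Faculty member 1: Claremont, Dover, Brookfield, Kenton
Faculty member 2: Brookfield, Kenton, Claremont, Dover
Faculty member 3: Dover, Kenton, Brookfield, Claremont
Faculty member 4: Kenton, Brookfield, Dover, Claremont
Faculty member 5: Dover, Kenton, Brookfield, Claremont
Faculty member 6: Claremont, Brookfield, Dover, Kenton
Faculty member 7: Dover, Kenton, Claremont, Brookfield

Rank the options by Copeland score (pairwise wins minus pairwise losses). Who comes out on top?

Pairwise results:
  Brookfield vs Claremont: Brookfield wins 4–3.
  Brookfield vs Dover: Dover wins 4–3.
  Brookfield vs Kenton: Kenton wins 4–3.
  Claremont vs Dover: Dover wins 4–3.
  Claremont vs Kenton: Kenton wins 5–2.
  Dover vs Kenton: Dover wins 5–2.
Copeland scores (wins − losses):
  Brookfield: 1 − 2 = -1
  Claremont: 0 − 3 = -3
  Dover: 3 − 0 = 3
  Kenton: 2 − 1 = 1
Dover has the best Copeland score.

Dover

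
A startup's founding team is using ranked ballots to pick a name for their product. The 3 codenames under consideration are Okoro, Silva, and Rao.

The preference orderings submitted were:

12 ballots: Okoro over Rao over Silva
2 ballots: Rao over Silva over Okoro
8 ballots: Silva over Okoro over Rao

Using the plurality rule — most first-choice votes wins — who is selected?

Okoro

First-place vote totals:
  Okoro: 12
  Silva: 8
  Rao: 2
Okoro has the most first-place votes.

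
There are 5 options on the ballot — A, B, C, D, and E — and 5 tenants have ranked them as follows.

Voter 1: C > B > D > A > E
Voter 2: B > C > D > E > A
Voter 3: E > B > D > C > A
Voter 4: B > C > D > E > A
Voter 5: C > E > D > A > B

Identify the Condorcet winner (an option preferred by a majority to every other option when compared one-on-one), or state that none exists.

Head-to-head results (5 voters total):
A vs B: B wins 4–1.
A vs C: C wins 5–0.
A vs D: D wins 5–0.
A vs E: E wins 4–1.
B vs C: B wins 3–2.
B vs D: B wins 4–1.
B vs E: B wins 3–2.
C vs D: C wins 4–1.
C vs E: C wins 4–1.
D vs E: D wins 3–2.
B beats each rival — A (4–1), C (3–2), D (4–1), E (3–2) — so B is the Condorcet winner.

B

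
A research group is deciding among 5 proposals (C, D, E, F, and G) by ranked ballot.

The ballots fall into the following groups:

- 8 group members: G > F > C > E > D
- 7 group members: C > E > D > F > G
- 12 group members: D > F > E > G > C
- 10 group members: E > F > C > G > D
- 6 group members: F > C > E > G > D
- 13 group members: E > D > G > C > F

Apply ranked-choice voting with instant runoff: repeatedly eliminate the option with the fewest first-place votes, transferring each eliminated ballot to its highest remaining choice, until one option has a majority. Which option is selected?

Round 1: E 23, D 12, G 8, C 7, F 6. F has the fewest and is eliminated.
Round 2: E 23, C 13, D 12, G 8. G has the fewest and is eliminated.
Round 3: E 23, C 21, D 12. D has the fewest and is eliminated.
Round 4: E 35, C 21. E has a majority.

E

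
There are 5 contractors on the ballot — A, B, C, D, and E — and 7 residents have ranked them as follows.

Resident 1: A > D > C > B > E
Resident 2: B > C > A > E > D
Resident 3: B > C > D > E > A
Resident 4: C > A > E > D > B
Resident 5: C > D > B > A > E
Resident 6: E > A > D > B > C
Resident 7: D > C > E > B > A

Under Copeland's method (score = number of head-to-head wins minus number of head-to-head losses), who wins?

Pairwise results:
  A vs B: B wins 4–3.
  A vs C: C wins 5–2.
  A vs D: A wins 4–3.
  A vs E: A wins 4–3.
  B vs C: C wins 4–3.
  B vs D: D wins 5–2.
  B vs E: B wins 4–3.
  C vs D: C wins 4–3.
  C vs E: C wins 6–1.
  D vs E: D wins 4–3.
Copeland scores (wins − losses):
  A: 2 − 2 = 0
  B: 2 − 2 = 0
  C: 4 − 0 = 4
  D: 2 − 2 = 0
  E: 0 − 4 = -4
C has the best Copeland score.

C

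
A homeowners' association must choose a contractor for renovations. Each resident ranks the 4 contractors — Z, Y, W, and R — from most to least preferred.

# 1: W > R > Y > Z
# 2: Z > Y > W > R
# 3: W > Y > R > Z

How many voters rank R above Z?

2

Ballots ranking R above Z: 2.
Ballots ranking Z above R: 1.
So 2 of 3 voters prefer R to Z.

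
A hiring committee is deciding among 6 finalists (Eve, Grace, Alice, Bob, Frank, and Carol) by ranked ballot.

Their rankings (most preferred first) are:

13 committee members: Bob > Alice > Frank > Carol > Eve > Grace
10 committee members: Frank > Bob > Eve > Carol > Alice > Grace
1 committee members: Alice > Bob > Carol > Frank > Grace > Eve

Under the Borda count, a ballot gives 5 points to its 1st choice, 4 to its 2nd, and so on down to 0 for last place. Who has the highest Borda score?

Bob

Borda scores:
  Eve: 13·1 + 10·3 + 0 = 43
  Grace: 13·0 + 10·0 + 1 = 1
  Alice: 13·4 + 10·1 + 5 = 67
  Bob: 13·5 + 10·4 + 4 = 109
  Frank: 13·3 + 10·5 + 2 = 91
  Carol: 13·2 + 10·2 + 3 = 49
Bob has the highest total.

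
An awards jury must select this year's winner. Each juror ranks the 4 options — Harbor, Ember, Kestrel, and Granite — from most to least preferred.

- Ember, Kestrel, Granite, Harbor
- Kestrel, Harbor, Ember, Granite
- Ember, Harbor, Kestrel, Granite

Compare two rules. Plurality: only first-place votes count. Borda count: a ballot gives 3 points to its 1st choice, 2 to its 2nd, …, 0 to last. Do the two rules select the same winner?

Plurality first-place counts: Harbor 0, Ember 2, Kestrel 1, Granite 0 → Ember.
Borda totals: Harbor 4, Ember 7, Kestrel 6, Granite 1 → Ember.
The two rules agree on Ember.

Yes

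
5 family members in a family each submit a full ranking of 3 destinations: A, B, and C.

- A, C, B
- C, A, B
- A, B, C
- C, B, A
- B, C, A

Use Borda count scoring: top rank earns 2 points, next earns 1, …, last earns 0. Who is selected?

C

Borda scores:
  A: 2 + 1 + 2 + 0 + 0 = 5
  B: 0 + 0 + 1 + 1 + 2 = 4
  C: 1 + 2 + 0 + 2 + 1 = 6
C has the highest total.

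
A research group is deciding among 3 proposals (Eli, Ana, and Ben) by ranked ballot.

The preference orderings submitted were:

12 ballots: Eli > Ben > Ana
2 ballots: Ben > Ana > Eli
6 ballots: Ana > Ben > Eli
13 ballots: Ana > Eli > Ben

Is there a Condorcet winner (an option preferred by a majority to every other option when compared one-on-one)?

Yes

Head-to-head results (33 voters total):
Eli vs Ana: Ana wins 21–12.
Eli vs Ben: Eli wins 25–8.
Ana vs Ben: Ana wins 19–14.
Ana beats each rival — Eli (21–12), Ben (19–14) — so Ana is the Condorcet winner.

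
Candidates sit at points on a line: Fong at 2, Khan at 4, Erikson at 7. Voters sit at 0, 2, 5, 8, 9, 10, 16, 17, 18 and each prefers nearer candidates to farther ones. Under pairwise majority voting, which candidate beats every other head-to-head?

With single-peaked preferences on a line, the Condorcet winner is the candidate closest to the median voter.
The median voter (position 9) is closest to Erikson at 7.
Check: Erikson vs Khan — voters closer to Erikson: 6 of 9.

Erikson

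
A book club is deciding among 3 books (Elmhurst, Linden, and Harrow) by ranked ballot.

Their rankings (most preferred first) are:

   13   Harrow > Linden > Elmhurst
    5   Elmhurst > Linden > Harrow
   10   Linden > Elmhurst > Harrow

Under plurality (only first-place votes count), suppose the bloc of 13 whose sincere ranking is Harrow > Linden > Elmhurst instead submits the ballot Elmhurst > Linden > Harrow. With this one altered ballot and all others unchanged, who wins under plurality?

Elmhurst

First-place totals with the altered ballot: Elmhurst 18, Linden 10, Harrow 0.
The switch changes the winner from Harrow to Elmhurst.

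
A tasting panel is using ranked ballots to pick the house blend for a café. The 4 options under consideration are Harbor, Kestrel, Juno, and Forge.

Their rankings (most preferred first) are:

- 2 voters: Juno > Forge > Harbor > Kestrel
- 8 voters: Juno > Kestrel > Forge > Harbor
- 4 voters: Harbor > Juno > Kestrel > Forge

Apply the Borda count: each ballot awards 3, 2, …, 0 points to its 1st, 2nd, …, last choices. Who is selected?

Juno

Borda scores:
  Harbor: 2·1 + 8·0 + 4·3 = 14
  Kestrel: 2·0 + 8·2 + 4·1 = 20
  Juno: 2·3 + 8·3 + 4·2 = 38
  Forge: 2·2 + 8·1 + 4·0 = 12
Juno has the highest total.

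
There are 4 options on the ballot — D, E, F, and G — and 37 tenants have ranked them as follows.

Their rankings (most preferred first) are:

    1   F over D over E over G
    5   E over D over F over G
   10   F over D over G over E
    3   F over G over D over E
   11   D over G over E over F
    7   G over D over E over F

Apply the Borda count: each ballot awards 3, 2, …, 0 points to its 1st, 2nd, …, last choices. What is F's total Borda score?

47

Borda scores:
  D: 2 + 5·2 + 10·2 + 3·1 + 11·3 + 7·2 = 82
  E: 1 + 5·3 + 10·0 + 3·0 + 11·1 + 7·1 = 34
  F: 3 + 5·1 + 10·3 + 3·3 + 11·0 + 7·0 = 47
  G: 0 + 5·0 + 10·1 + 3·2 + 11·2 + 7·3 = 59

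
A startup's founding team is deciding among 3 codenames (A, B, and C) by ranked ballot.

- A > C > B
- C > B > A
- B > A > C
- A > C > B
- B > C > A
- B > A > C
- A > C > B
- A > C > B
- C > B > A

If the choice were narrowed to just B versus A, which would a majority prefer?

Ballots ranking B above A: 5.
Ballots ranking A above B: 4.
B wins the head-to-head, 5–4.

B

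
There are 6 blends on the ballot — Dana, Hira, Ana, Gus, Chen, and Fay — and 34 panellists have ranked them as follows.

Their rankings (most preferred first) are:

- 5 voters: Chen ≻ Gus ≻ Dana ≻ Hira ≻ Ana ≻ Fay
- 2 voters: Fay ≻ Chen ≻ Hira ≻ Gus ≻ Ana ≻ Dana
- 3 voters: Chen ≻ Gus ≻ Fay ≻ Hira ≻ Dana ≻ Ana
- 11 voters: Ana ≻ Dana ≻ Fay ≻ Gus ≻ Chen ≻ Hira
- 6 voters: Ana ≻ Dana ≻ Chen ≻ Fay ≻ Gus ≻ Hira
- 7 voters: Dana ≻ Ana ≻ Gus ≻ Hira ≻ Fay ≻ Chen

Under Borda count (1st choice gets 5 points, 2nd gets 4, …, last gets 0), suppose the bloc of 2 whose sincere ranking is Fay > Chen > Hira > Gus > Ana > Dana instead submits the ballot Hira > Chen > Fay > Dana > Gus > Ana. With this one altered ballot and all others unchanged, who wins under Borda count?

Dana

Borda totals with the altered ballot: Dana 125, Hira 40, Ana 118, Gus 83, Chen 77, Fay 67.
The winner is unchanged: still Dana.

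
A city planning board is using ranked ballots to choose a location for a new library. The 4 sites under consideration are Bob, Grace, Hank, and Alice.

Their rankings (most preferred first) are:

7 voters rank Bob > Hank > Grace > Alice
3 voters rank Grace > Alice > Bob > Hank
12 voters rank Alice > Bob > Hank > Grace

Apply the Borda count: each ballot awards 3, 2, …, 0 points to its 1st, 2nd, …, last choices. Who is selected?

Borda scores:
  Bob: 7·3 + 3·1 + 12·2 = 48
  Grace: 7·1 + 3·3 + 12·0 = 16
  Hank: 7·2 + 3·0 + 12·1 = 26
  Alice: 7·0 + 3·2 + 12·3 = 42
Bob has the highest total.

Bob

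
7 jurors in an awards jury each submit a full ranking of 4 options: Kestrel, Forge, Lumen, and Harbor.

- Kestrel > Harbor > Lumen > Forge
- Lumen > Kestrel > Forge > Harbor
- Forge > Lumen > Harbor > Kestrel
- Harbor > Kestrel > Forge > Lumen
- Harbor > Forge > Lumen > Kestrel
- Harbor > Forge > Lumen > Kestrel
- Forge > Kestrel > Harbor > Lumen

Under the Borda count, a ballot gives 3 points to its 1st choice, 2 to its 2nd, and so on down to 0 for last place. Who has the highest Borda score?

Borda scores:
  Kestrel: 3 + 2 + 0 + 2 + 0 + 0 + 2 = 9
  Forge: 0 + 1 + 3 + 1 + 2 + 2 + 3 = 12
  Lumen: 1 + 3 + 2 + 0 + 1 + 1 + 0 = 8
  Harbor: 2 + 0 + 1 + 3 + 3 + 3 + 1 = 13
Harbor has the highest total.

Harbor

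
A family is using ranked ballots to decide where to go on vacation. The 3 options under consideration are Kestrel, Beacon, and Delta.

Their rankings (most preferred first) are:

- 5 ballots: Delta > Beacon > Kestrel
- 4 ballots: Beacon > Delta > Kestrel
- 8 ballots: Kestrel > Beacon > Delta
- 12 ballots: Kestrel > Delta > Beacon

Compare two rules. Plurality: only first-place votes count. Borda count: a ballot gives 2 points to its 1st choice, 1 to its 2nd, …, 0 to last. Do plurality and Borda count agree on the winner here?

Yes

Plurality first-place counts: Kestrel 20, Beacon 4, Delta 5 → Kestrel.
Borda totals: Kestrel 40, Beacon 21, Delta 26 → Kestrel.
The two rules agree on Kestrel.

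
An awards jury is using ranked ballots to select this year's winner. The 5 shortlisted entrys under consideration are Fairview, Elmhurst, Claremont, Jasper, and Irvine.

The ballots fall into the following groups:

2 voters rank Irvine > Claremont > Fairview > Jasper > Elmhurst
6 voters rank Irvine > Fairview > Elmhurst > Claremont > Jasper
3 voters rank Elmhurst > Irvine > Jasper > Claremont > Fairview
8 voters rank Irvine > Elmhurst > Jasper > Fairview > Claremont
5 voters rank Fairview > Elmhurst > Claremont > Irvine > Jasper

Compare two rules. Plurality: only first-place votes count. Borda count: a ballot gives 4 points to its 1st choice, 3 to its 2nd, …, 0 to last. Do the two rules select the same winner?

Plurality first-place counts: Fairview 5, Elmhurst 3, Claremont 0, Jasper 0, Irvine 16 → Irvine.
Borda totals: Fairview 50, Elmhurst 63, Claremont 25, Jasper 24, Irvine 78 → Irvine.
The two rules agree on Irvine.

Yes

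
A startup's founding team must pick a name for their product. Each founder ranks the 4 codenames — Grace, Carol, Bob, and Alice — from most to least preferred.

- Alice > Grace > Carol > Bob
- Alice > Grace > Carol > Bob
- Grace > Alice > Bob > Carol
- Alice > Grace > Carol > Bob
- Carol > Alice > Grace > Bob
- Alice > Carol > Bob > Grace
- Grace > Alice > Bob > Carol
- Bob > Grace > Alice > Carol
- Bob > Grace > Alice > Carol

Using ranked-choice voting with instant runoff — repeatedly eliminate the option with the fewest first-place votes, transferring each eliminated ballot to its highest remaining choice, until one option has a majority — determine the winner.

Alice

Round 1: Alice 4, Grace 2, Bob 2, Carol 1. Carol has the fewest and is eliminated.
Round 2: Alice 5, Grace 2, Bob 2. Alice has a majority.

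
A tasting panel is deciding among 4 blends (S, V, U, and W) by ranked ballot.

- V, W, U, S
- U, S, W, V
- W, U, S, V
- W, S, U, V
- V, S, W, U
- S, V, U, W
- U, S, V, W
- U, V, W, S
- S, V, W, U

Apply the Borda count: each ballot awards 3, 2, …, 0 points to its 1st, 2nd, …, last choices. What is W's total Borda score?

Borda scores:
  S: 0 + 2 + 1 + 2 + 2 + 3 + 2 + 0 + 3 = 15
  V: 3 + 0 + 0 + 0 + 3 + 2 + 1 + 2 + 2 = 13
  U: 1 + 3 + 2 + 1 + 0 + 1 + 3 + 3 + 0 = 14
  W: 2 + 1 + 3 + 3 + 1 + 0 + 0 + 1 + 1 = 12

12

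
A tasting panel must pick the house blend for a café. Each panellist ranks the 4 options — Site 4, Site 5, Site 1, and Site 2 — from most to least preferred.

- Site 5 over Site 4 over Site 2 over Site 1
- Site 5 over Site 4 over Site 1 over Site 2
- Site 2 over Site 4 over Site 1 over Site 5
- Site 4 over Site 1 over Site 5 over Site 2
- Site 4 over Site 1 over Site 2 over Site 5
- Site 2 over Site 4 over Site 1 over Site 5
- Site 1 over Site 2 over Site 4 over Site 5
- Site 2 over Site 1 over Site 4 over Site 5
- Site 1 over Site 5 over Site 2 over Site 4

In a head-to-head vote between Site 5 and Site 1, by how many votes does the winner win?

5

Ballots ranking Site 5 above Site 1: 2.
Ballots ranking Site 1 above Site 5: 7.
Site 1 wins 7–2, a margin of 5.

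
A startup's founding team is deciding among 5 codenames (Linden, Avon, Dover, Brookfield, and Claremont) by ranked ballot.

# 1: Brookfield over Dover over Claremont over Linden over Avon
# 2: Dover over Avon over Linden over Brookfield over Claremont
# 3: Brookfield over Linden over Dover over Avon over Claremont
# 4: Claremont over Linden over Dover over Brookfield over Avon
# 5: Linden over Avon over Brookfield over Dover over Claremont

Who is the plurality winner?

Brookfield

First-place vote totals:
  Linden: 1
  Avon: 0
  Dover: 1
  Brookfield: 2
  Claremont: 1
Brookfield has the most first-place votes.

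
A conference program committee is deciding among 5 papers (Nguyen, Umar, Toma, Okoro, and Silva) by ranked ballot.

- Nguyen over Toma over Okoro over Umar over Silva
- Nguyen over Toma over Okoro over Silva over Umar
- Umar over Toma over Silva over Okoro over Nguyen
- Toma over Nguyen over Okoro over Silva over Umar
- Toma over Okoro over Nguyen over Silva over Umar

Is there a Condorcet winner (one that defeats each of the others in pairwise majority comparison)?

Head-to-head results (5 voters total):
Nguyen vs Umar: Nguyen wins 4–1.
Nguyen vs Toma: Toma wins 3–2.
Nguyen vs Okoro: Nguyen wins 3–2.
Nguyen vs Silva: Nguyen wins 4–1.
Umar vs Toma: Toma wins 4–1.
Umar vs Okoro: Okoro wins 4–1.
Umar vs Silva: Silva wins 3–2.
Toma vs Okoro: Toma wins 5–0.
Toma vs Silva: Toma wins 5–0.
Okoro vs Silva: Okoro wins 4–1.
Toma beats each rival — Nguyen (3–2), Umar (4–1), Okoro (5–0), Silva (5–0) — so Toma is the Condorcet winner.

Yes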